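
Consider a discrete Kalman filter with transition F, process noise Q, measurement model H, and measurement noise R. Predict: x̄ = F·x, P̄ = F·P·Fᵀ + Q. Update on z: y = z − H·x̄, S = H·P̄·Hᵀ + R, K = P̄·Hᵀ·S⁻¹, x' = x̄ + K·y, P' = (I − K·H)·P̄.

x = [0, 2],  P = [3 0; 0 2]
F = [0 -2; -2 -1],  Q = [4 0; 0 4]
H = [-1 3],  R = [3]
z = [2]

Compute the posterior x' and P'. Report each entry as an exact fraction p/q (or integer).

x̄ = F·x = [-4, -2]
P̄ = F·P·Fᵀ + Q = [12 4; 4 18]
y = z − H·x̄ = [4]
S = H·P̄·Hᵀ + R = [153]
K = P̄·Hᵀ·S⁻¹ = [0; 50/153]
x' = x̄ + K·y = [-4, -106/153]
P' = (I − K·H)·P̄ = [12 4; 4 254/153]

x' = [-4, -106/153]
P' = [12 4; 4 254/153]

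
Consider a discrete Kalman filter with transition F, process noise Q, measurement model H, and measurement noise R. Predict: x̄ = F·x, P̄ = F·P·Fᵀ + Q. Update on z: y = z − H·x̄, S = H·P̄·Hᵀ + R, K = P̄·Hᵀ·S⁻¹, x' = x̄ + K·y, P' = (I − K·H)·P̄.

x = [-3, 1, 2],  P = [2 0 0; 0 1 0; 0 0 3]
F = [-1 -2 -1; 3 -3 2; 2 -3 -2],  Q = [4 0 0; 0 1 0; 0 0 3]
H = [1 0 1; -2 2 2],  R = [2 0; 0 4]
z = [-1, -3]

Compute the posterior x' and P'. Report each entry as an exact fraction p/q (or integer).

x̄ = F·x = [-1, -8, -13]
P̄ = F·P·Fᵀ + Q = [13 -6 8; -6 40 9; 8 9 32]
y = z − H·x̄ = [13, 37]
S = H·P̄·Hᵀ + R = [63 44; 44 400]
K = P̄·Hᵀ·S⁻¹ = [1171/2908 -1155/11632; -455/2908 3399/11632; 1637/2908 1199/11632]
x' = x̄ + K·y = [6525/11632, 9047/11632, -21729/11632]
P' = (I − K·H)·P̄ = [13721/5816 21603/5816 -9037/5816; 21603/5816 48425/5816 -23423/5816; -9037/5816 -23423/5816 15585/5816]

x' = [6525/11632, 9047/11632, -21729/11632]
P' = [13721/5816 21603/5816 -9037/5816; 21603/5816 48425/5816 -23423/5816; -9037/5816 -23423/5816 15585/5816]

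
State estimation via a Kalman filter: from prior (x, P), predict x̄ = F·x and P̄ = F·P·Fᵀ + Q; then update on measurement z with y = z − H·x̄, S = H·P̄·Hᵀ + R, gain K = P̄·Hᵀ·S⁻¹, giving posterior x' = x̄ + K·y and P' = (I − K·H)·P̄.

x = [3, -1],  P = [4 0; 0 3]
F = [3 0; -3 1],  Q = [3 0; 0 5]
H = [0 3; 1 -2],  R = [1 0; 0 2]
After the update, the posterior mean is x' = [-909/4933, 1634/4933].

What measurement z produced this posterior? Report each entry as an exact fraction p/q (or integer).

z = [1, -1]

x̄ = F·x = [9, -10]
P̄ = F·P·Fᵀ + Q = [39 -36; -36 44]
S = H·P̄·Hᵀ + R = [397 -372; -372 361]
K = P̄·Hᵀ·S⁻¹ = [2304/4933 3891/4933; 1524/4933 -124/4933]
x' − x̄ = [-45306/4933, 50964/4933] = K·y
y = (KᵀK)⁻¹·Kᵀ·(x' − x̄) = [31, -30]
z = y + H·x̄ = [31, -30] + [-30, 29] = [1, -1]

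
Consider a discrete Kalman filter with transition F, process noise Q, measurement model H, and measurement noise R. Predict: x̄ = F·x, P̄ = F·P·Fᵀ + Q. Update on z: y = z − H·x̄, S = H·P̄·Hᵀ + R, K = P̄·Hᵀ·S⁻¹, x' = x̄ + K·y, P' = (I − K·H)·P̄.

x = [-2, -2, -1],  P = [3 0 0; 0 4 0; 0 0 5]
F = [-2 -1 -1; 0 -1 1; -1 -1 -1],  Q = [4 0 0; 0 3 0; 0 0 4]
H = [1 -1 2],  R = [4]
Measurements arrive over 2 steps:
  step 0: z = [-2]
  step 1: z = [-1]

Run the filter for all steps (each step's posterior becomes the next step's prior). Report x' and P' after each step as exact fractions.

step 0: x̄ = F·x = [7, 1, 5]
step 0: P̄ = F·P·Fᵀ + Q = [25 -1 15; -1 12 -1; 15 -1 16]
step 0: y = z − H·x̄ = [-18]
step 0: S = H·P̄·Hᵀ + R = [171]
step 0: K = P̄·Hᵀ·S⁻¹ = [56/171; -5/57; 16/57]
step 0: x' = x̄ + K·y = [21/19, 49/19, -1/19]
step 0: P' = (I − K·H)·P̄ = [1139/171 223/57 -41/57; 223/57 203/19 61/19; -41/57 61/19 48/19]
step 1: x̄ = F·x = [-90/19, -50/19, -69/19]
step 1: P̄ = F·P·Fᵀ + Q = [10781/171 331/19 7273/171; 331/19 186/19 243/19; 7273/171 243/19 6272/171]
step 1: y = z − H·x̄ = [159/19]
step 1: S = H·P̄·Hᵀ + R = [52613/171]
step 1: K = P̄·Hᵀ·S⁻¹ = [22348/52613; 5679/52613; 17630/52613]
step 1: x' = x̄ + K·y = [-62202/52613, -90931/52613, -43533/52613]
step 1: P' = (I − K·H)·P̄ = [396419/52613 174385/52613 -66321/52613; 174385/52613 326451/52613 87391/52613; -66321/52613 87391/52613 112116/52613]

step 0: x' = [21/19, 49/19, -1/19], P' = [1139/171 223/57 -41/57; 223/57 203/19 61/19; -41/57 61/19 48/19]
step 1: x' = [-62202/52613, -90931/52613, -43533/52613], P' = [396419/52613 174385/52613 -66321/52613; 174385/52613 326451/52613 87391/52613; -66321/52613 87391/52613 112116/52613]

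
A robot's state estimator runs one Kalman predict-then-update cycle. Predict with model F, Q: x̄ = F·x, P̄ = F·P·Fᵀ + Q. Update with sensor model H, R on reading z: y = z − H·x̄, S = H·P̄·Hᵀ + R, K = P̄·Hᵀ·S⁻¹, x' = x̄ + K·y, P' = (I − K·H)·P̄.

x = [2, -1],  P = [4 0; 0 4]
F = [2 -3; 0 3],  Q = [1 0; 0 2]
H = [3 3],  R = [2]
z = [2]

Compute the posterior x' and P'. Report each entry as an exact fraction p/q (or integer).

x̄ = F·x = [7, -3]
P̄ = F·P·Fᵀ + Q = [53 -36; -36 38]
y = z − H·x̄ = [-10]
S = H·P̄·Hᵀ + R = [173]
K = P̄·Hᵀ·S⁻¹ = [51/173; 6/173]
x' = x̄ + K·y = [701/173, -579/173]
P' = (I − K·H)·P̄ = [6568/173 -6534/173; -6534/173 6538/173]

x' = [701/173, -579/173]
P' = [6568/173 -6534/173; -6534/173 6538/173]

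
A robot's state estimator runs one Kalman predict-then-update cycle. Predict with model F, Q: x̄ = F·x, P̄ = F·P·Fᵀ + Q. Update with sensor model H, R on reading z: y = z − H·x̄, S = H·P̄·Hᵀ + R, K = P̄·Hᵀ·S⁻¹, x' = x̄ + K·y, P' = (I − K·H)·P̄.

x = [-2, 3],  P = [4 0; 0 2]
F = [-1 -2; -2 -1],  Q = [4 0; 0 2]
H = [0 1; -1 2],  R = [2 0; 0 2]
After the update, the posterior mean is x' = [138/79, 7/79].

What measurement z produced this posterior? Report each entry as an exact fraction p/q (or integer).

z = [2, -3]

x̄ = F·x = [-4, 1]
P̄ = F·P·Fᵀ + Q = [16 12; 12 20]
S = H·P̄·Hᵀ + R = [22 28; 28 50]
K = P̄·Hᵀ·S⁻¹ = [94/79 -40/79; 54/79 14/79]
x' − x̄ = [454/79, -72/79] = K·y
y = (KᵀK)⁻¹·Kᵀ·(x' − x̄) = [1, -9]
z = y + H·x̄ = [1, -9] + [1, 6] = [2, -3]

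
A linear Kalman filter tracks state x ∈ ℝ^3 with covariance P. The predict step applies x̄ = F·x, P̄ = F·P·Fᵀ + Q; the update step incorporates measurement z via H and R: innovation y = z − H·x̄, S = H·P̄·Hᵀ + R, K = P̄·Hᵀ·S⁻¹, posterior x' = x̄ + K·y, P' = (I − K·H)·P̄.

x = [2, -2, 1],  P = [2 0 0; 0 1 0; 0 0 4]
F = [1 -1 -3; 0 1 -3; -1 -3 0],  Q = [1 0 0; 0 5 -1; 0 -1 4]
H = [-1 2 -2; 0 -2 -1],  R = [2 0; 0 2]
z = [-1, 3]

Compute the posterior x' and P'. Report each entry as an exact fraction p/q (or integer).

x' = [40813/22429, -19736/22429, -26111/22429]
P' = [226058/22429 43936/22429 -68500/22429; 43936/22429 14537/22429 -11064/22429; -68500/22429 -11064/22429 30302/22429]

x̄ = F·x = [1, -5, 4]
P̄ = F·P·Fᵀ + Q = [40 35 1; 35 42 -4; 1 -4 15]
y = z − H·x̄ = [18, -3]
S = H·P̄·Hᵀ + R = [166 -75; -75 169]
K = P̄·Hᵀ·S⁻¹ = [-593/22429 -9686/22429; 3633/22429 -9005/22429; -7116/22429 -4087/22429]
x' = x̄ + K·y = [40813/22429, -19736/22429, -26111/22429]
P' = (I − K·H)·P̄ = [226058/22429 43936/22429 -68500/22429; 43936/22429 14537/22429 -11064/22429; -68500/22429 -11064/22429 30302/22429]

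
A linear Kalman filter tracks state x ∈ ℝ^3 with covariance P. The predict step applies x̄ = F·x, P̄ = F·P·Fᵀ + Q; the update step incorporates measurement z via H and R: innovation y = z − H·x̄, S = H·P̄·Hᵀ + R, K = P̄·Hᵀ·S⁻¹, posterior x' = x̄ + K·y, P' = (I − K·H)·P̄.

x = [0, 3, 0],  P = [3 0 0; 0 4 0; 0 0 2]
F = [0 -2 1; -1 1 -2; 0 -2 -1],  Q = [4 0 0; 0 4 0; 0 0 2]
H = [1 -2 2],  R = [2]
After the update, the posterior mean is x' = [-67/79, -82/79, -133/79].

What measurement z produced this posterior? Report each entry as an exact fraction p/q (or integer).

x̄ = F·x = [-6, 3, -6]
P̄ = F·P·Fᵀ + Q = [22 -12 14; -12 19 -4; 14 -4 20]
S = H·P̄·Hᵀ + R = [316]
K = P̄·Hᵀ·S⁻¹ = [37/158; -29/158; 31/158]
x' − x̄ = [407/79, -319/79, 341/79] = K·y
y = (KᵀK)⁻¹·Kᵀ·(x' − x̄) = [22]
z = y + H·x̄ = [22] + [-24] = [-2]

z = [-2]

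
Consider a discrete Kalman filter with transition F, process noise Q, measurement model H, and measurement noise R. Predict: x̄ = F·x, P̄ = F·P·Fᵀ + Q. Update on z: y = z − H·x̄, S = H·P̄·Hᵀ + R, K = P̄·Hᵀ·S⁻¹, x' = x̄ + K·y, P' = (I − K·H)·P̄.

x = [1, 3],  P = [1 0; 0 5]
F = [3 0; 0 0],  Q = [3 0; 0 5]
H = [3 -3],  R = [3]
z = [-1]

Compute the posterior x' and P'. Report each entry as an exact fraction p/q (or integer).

x̄ = F·x = [3, 0]
P̄ = F·P·Fᵀ + Q = [12 0; 0 5]
y = z − H·x̄ = [-10]
S = H·P̄·Hᵀ + R = [156]
K = P̄·Hᵀ·S⁻¹ = [3/13; -5/52]
x' = x̄ + K·y = [9/13, 25/26]
P' = (I − K·H)·P̄ = [48/13 45/13; 45/13 185/52]

x' = [9/13, 25/26]
P' = [48/13 45/13; 45/13 185/52]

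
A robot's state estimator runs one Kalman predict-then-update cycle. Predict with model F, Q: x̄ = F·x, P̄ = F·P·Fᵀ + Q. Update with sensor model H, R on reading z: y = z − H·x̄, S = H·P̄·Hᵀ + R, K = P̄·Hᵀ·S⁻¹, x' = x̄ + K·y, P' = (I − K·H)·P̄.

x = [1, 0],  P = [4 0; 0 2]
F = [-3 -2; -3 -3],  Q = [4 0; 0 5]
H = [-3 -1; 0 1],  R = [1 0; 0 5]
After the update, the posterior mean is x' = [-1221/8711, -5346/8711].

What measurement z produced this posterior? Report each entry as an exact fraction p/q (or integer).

x̄ = F·x = [-3, -3]
P̄ = F·P·Fᵀ + Q = [48 48; 48 59]
S = H·P̄·Hᵀ + R = [780 -203; -203 64]
K = P̄·Hᵀ·S⁻¹ = [-2544/8711 -1536/8711; -1015/8711 4811/8711]
x' − x̄ = [24912/8711, 20787/8711] = K·y
y = (KᵀK)⁻¹·Kᵀ·(x' − x̄) = [-11, 2]
z = y + H·x̄ = [-11, 2] + [12, -3] = [1, -1]

z = [1, -1]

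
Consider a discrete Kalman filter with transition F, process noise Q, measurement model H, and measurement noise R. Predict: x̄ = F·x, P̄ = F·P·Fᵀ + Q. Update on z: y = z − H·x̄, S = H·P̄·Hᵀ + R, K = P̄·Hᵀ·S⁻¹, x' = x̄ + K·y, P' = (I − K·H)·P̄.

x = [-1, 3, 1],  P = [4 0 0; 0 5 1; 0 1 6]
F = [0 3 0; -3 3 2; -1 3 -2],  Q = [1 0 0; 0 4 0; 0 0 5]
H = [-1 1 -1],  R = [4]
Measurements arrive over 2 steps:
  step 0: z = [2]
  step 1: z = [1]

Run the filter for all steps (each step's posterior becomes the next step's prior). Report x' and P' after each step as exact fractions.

step 0: x' = [1153/147, 2243/147, 272/49], P' = [5606/147 8755/147 1095/49; 8755/147 16418/147 2505/49; 1095/49 2505/49 1506/49]
step 1: x' = [450929/58336, 765773/58336, 33543/7292], P' = [34692461/116672 46572729/116672 1540163/14584; 46572729/116672 63982613/116672 2205535/14584; 1540163/14584 2205535/14584 87198/1823]

step 0: x̄ = F·x = [9, 14, 8]
step 0: P̄ = F·P·Fᵀ + Q = [46 51 39; 51 121 33; 39 33 66]
step 0: y = z − H·x̄ = [5]
step 0: S = H·P̄·Hᵀ + R = [147]
step 0: K = P̄·Hᵀ·S⁻¹ = [-34/147; 37/147; -24/49]
step 0: x' = x̄ + K·y = [1153/147, 2243/147, 272/49]
step 0: P' = (I − K·H)·P̄ = [5606/147 8755/147 1095/49; 8755/147 16418/147 2505/49; 1095/49 2505/49 1506/49]
step 1: x̄ = F·x = [2243/49, 1634/49, 3944/147]
step 1: P̄ = F·P·Fᵀ + Q = [49303/49 38019/49 25469/49; 38019/49 36682/49 18196/49; 25469/49 18196/49 42605/147]
step 1: y = z − H·x̄ = [5918/147]
step 1: S = H·P̄·Hᵀ + R = [116672/147]
step 1: K = P̄·Hᵀ·S⁻¹ = [-110259/116672; -58599/116672; -8053/14584]
step 1: x' = x̄ + K·y = [450929/58336, 765773/58336, 33543/7292]
step 1: P' = (I − K·H)·P̄ = [34692461/116672 46572729/116672 1540163/14584; 46572729/116672 63982613/116672 2205535/14584; 1540163/14584 2205535/14584 87198/1823]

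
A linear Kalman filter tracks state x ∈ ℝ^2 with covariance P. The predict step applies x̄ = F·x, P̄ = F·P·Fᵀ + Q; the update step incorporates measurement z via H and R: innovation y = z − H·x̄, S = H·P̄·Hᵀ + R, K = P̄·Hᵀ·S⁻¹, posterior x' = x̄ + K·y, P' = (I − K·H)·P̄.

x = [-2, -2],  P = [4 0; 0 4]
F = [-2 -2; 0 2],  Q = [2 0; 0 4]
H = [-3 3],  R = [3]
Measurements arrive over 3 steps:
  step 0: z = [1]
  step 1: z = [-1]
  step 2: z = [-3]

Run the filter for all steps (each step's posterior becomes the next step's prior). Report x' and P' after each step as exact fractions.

step 0: x̄ = F·x = [8, -4]
step 0: P̄ = F·P·Fᵀ + Q = [34 -16; -16 20]
step 0: y = z − H·x̄ = [37]
step 0: S = H·P̄·Hᵀ + R = [777]
step 0: K = P̄·Hᵀ·S⁻¹ = [-50/259; 36/259]
step 0: x' = x̄ + K·y = [6/7, 8/7]
step 0: P' = (I − K·H)·P̄ = [1306/259 1256/259; 1256/259 1292/259]
step 1: x̄ = F·x = [-4, 16/7]
step 1: P̄ = F·P·Fᵀ + Q = [2994/37 -1456/37; -1456/37 6204/259]
step 1: y = z − H·x̄ = [-139/7]
step 1: S = H·P̄·Hᵀ + R = [428691/259]
step 1: K = P̄·Hᵀ·S⁻¹ = [-31150/142897; 16396/142897]
step 1: x' = x̄ + K·y = [46962/142897, 1044/142897]
step 1: P' = (I − K·H)·P̄ = [323814/142897 292664/142897; 292664/142897 309060/142897]
step 2: x̄ = F·x = [-96012/142897, 2088/142897]
step 2: P̄ = F·P·Fᵀ + Q = [5158602/142897 -2406896/142897; -2406896/142897 1807828/142897]
step 2: y = z − H·x̄ = [-722991/142897]
step 2: S = H·P̄·Hᵀ + R = [106450689/142897]
step 2: K = P̄·Hᵀ·S⁻¹ = [-7565498/35483563; 4214724/35483563]
step 2: x' = x̄ + K·y = [14436546/35483563, -20806020/35483563]
step 2: P' = (I − K·H)·P̄ = [79324962/35483563 71759464/35483563; 71759464/35483563 75974188/35483563]

step 0: x' = [6/7, 8/7], P' = [1306/259 1256/259; 1256/259 1292/259]
step 1: x' = [46962/142897, 1044/142897], P' = [323814/142897 292664/142897; 292664/142897 309060/142897]
step 2: x' = [14436546/35483563, -20806020/35483563], P' = [79324962/35483563 71759464/35483563; 71759464/35483563 75974188/35483563]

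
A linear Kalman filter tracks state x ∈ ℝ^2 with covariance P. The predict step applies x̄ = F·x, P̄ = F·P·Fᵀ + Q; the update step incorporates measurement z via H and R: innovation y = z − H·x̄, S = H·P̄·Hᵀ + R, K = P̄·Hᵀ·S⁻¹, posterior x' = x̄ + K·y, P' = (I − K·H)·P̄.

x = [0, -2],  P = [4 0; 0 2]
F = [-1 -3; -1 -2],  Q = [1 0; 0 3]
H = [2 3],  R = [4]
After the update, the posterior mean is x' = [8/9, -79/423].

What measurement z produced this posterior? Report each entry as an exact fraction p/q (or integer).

x̄ = F·x = [6, 4]
P̄ = F·P·Fᵀ + Q = [23 16; 16 15]
S = H·P̄·Hᵀ + R = [423]
K = P̄·Hᵀ·S⁻¹ = [2/9; 77/423]
x' − x̄ = [-46/9, -1771/423] = K·y
y = (KᵀK)⁻¹·Kᵀ·(x' − x̄) = [-23]
z = y + H·x̄ = [-23] + [24] = [1]

z = [1]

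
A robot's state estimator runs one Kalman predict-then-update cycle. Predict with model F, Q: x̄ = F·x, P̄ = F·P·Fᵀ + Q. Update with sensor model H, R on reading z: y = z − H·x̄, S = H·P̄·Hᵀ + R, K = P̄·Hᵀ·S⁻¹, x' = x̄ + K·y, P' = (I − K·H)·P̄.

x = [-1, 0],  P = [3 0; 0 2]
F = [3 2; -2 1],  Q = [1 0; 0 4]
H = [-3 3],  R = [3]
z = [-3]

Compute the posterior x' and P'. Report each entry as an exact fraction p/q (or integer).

x̄ = F·x = [-3, 2]
P̄ = F·P·Fᵀ + Q = [36 -14; -14 18]
y = z − H·x̄ = [-18]
S = H·P̄·Hᵀ + R = [741]
K = P̄·Hᵀ·S⁻¹ = [-50/247; 32/247]
x' = x̄ + K·y = [159/247, -82/247]
P' = (I − K·H)·P̄ = [1392/247 1342/247; 1342/247 1374/247]

x' = [159/247, -82/247]
P' = [1392/247 1342/247; 1342/247 1374/247]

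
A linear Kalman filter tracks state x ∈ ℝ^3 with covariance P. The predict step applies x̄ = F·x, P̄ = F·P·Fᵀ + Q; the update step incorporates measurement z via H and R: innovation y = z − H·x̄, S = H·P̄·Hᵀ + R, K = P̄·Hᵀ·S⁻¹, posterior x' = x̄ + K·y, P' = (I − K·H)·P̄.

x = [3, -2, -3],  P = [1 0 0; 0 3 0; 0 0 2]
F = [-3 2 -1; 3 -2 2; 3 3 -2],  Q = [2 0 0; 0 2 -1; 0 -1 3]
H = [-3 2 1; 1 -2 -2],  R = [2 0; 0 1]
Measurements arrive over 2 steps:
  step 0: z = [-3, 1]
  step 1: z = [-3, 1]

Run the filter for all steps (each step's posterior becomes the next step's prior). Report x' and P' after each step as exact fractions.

step 0: x' = [-599/2309, -14713/4618, 6080/2309], P' = [7512/11545 23343/23090 -7156/11545; 23343/23090 73921/23090 -64009/23090; -7156/11545 -64009/23090 32538/11545]
step 1: x' = [106776248/180665585, -268629133/361331170, 92561076/180665585], P' = [483483294/903327925 685390453/903327925 -390047552/903327925; 685390453/903327925 4839573547/1806655850 -2165858674/903327925; -390047552/903327925 -2165858674/903327925 2310544066/903327925]

step 0: x̄ = F·x = [-10, 7, 9]
step 0: P̄ = F·P·Fᵀ + Q = [25 -25 13; -25 31 -18; 13 -18 47]
step 0: y = z − H·x̄ = [-56, 43]
step 0: S = H·P̄·Hᵀ + R = [548 -294; -294 242]
step 0: K = P̄·Hᵀ·S⁻¹ = [-6349/23090 -1519/11545; 3451/11545 3519/23090; -10003/23090 -8223/11545]
step 0: x' = x̄ + K·y = [-599/2309, -14713/4618, 6080/2309]
step 0: P' = (I − K·H)·P̄ = [7512/11545 23343/23090 -7156/11545; 23343/23090 73921/23090 -64009/23090; -7156/11545 -64009/23090 32538/11545]
step 1: x̄ = F·x = [-18996/2309, 25076/2309, -72053/4618]
step 1: P̄ = F·P·Fᵀ + Q = [216102/11545 -268091/11545 77356/2309; -268091/11545 398798/11545 -232353/4618; 77356/2309 -232353/4618 498021/4618]
step 1: y = z − H·x̄ = [-156081/4618, -596/2309]
step 1: S = H·P̄·Hᵀ + R = [6762269/23090 -685576/11545; -685576/11545 1681233/11545]
step 1: K = P̄·Hᵀ·S⁻¹ = [-234858264/903327925 -107202508/903327925; 308771757/903327925 177534254/903327925; -425515313/903327925 -679418336/903327925]
step 1: x' = x̄ + K·y = [106776248/180665585, -268629133/361331170, 92561076/180665585]
step 1: P' = (I − K·H)·P̄ = [483483294/903327925 685390453/903327925 -390047552/903327925; 685390453/903327925 4839573547/1806655850 -2165858674/903327925; -390047552/903327925 -2165858674/903327925 2310544066/903327925]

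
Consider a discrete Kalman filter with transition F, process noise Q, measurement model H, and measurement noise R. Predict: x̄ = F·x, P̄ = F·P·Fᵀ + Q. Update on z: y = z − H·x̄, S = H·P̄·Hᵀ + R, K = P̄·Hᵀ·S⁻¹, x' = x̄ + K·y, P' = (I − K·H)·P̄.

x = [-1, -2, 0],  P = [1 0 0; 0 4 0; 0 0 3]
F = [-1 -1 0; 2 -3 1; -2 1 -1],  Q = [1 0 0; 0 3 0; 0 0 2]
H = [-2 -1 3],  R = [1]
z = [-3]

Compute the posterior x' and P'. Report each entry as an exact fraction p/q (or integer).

x̄ = F·x = [3, 4, 0]
P̄ = F·P·Fᵀ + Q = [6 10 -2; 10 46 -19; -2 -19 13]
y = z − H·x̄ = [7]
S = H·P̄·Hᵀ + R = [366]
K = P̄·Hᵀ·S⁻¹ = [-14/183; -41/122; 31/183]
x' = x̄ + K·y = [451/183, 201/122, 217/183]
P' = (I − K·H)·P̄ = [706/183 36/61 502/183; 36/61 569/122 112/61; 502/183 112/61 457/183]

x' = [451/183, 201/122, 217/183]
P' = [706/183 36/61 502/183; 36/61 569/122 112/61; 502/183 112/61 457/183]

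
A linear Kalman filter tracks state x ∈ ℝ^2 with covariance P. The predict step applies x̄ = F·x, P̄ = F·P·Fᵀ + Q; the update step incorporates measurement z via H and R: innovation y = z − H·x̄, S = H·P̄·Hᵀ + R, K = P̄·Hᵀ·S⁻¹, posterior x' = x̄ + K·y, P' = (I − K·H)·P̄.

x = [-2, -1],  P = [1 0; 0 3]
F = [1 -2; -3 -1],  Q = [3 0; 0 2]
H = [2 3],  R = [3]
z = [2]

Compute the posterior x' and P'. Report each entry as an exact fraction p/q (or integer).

x̄ = F·x = [0, 7]
P̄ = F·P·Fᵀ + Q = [16 3; 3 14]
y = z − H·x̄ = [-19]
S = H·P̄·Hᵀ + R = [229]
K = P̄·Hᵀ·S⁻¹ = [41/229; 48/229]
x' = x̄ + K·y = [-779/229, 691/229]
P' = (I − K·H)·P̄ = [1983/229 -1281/229; -1281/229 902/229]

x' = [-779/229, 691/229]
P' = [1983/229 -1281/229; -1281/229 902/229]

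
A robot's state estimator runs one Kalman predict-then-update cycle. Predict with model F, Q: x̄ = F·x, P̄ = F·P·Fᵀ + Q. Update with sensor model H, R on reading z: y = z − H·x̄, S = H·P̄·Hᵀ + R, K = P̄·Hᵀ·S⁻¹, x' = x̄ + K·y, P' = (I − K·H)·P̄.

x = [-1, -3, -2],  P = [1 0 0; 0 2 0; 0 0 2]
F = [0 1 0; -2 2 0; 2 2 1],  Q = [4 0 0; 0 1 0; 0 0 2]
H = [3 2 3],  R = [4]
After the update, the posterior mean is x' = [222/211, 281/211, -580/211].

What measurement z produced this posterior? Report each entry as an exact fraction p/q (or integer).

x̄ = F·x = [-3, -4, -10]
P̄ = F·P·Fᵀ + Q = [6 4 4; 4 13 4; 4 4 16]
S = H·P̄·Hᵀ + R = [422]
K = P̄·Hᵀ·S⁻¹ = [19/211; 25/211; 34/211]
x' − x̄ = [855/211, 1125/211, 1530/211] = K·y
y = (KᵀK)⁻¹·Kᵀ·(x' − x̄) = [45]
z = y + H·x̄ = [45] + [-47] = [-2]

z = [-2]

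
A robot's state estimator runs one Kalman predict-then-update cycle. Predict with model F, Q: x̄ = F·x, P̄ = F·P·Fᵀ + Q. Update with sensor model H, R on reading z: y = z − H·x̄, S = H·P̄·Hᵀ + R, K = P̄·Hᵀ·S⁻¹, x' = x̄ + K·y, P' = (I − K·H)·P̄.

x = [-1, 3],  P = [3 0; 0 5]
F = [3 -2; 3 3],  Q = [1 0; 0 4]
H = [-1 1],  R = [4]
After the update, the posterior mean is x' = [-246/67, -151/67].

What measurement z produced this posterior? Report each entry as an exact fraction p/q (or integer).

z = [1]

x̄ = F·x = [-9, 6]
P̄ = F·P·Fᵀ + Q = [48 -3; -3 76]
S = H·P̄·Hᵀ + R = [134]
K = P̄·Hᵀ·S⁻¹ = [-51/134; 79/134]
x' − x̄ = [357/67, -553/67] = K·y
y = (KᵀK)⁻¹·Kᵀ·(x' − x̄) = [-14]
z = y + H·x̄ = [-14] + [15] = [1]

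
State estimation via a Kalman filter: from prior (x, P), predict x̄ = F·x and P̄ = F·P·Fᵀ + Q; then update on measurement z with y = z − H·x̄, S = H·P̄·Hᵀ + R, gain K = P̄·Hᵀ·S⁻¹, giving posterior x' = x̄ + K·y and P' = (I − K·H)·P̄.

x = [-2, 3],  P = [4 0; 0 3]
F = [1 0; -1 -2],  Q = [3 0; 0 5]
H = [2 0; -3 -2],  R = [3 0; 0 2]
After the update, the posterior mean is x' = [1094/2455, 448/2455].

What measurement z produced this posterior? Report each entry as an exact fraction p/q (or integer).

z = [1, -2]

x̄ = F·x = [-2, -4]
P̄ = F·P·Fᵀ + Q = [7 -4; -4 21]
S = H·P̄·Hᵀ + R = [31 -26; -26 101]
K = P̄·Hᵀ·S⁻¹ = [1076/2455 -39/2455; -1588/2455 -1138/2455]
x' − x̄ = [6004/2455, 10268/2455] = K·y
y = (KᵀK)⁻¹·Kᵀ·(x' − x̄) = [5, -16]
z = y + H·x̄ = [5, -16] + [-4, 14] = [1, -2]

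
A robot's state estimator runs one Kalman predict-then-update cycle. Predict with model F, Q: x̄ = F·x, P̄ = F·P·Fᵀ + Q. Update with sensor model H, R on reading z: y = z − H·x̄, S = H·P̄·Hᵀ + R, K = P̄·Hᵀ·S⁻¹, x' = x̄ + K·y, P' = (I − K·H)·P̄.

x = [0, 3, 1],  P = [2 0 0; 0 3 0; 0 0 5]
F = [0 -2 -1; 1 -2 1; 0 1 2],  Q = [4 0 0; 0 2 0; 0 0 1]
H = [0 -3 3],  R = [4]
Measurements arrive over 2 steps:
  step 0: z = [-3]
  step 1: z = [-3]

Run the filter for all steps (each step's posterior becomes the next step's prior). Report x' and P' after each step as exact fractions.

step 0: x' = [-82/337, -2/337, -295/337], P' = [2316/337 -1160/337 -1252/337; -1160/337 4476/337 4408/337; -1252/337 4408/337 4488/337]
step 1: x' = [851525/757447, -754063/757447, -1511038/757447], P' = [6353780/757447 -2506372/757447 -2734196/757447; -2506372/757447 3109966/757447 3002966/757447; -2734196/757447 3002966/757447 3232010/757447]

step 0: x̄ = F·x = [-7, -5, 5]
step 0: P̄ = F·P·Fᵀ + Q = [21 7 -16; 7 21 4; -16 4 24]
step 0: y = z − H·x̄ = [-33]
step 0: S = H·P̄·Hᵀ + R = [337]
step 0: K = P̄·Hᵀ·S⁻¹ = [-69/337; -51/337; 60/337]
step 0: x' = x̄ + K·y = [-82/337, -2/337, -295/337]
step 0: P' = (I − K·H)·P̄ = [2316/337 -1160/337 -1252/337; -1160/337 4476/337 4408/337; -1252/337 4408/337 4488/337]
step 1: x̄ = F·x = [299/337, -373/337, -592/337]
step 1: P̄ = F·P·Fᵀ + Q = [41372/337 16988/337 -39968/337; 16988/337 9886/337 -16864/337; -39968/337 -16864/337 40397/337]
step 1: y = z − H·x̄ = [-354/337]
step 1: S = H·P̄·Hᵀ + R = [757447/337]
step 1: K = P̄·Hᵀ·S⁻¹ = [-170868/757447; -80250/757447; 171783/757447]
step 1: x' = x̄ + K·y = [851525/757447, -754063/757447, -1511038/757447]
step 1: P' = (I − K·H)·P̄ = [6353780/757447 -2506372/757447 -2734196/757447; -2506372/757447 3109966/757447 3002966/757447; -2734196/757447 3002966/757447 3232010/757447]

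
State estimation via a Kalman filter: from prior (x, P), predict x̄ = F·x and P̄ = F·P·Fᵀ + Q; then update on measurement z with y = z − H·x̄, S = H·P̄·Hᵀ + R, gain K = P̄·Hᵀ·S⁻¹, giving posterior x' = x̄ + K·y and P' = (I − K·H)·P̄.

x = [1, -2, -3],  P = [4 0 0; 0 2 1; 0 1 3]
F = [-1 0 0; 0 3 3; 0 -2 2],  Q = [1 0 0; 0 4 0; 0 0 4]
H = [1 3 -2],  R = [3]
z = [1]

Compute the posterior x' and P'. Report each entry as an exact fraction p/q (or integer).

x̄ = F·x = [-1, -15, -2]
P̄ = F·P·Fᵀ + Q = [5 0 0; 0 67 6; 0 6 16]
y = z − H·x̄ = [43]
S = H·P̄·Hᵀ + R = [603]
K = P̄·Hᵀ·S⁻¹ = [5/603; 21/67; -14/603]
x' = x̄ + K·y = [-388/603, -102/67, -1808/603]
P' = (I − K·H)·P̄ = [2990/603 -105/67 70/603; -105/67 520/67 696/67; 70/603 696/67 9452/603]

x' = [-388/603, -102/67, -1808/603]
P' = [2990/603 -105/67 70/603; -105/67 520/67 696/67; 70/603 696/67 9452/603]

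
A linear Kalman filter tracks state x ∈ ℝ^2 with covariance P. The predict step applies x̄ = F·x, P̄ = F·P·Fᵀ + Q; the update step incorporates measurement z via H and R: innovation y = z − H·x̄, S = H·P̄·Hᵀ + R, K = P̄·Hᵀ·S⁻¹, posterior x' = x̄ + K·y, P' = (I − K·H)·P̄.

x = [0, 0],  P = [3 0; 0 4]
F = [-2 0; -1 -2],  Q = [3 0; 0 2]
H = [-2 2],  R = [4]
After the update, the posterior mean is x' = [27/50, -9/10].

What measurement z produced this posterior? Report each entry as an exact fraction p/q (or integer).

z = [-3]

x̄ = F·x = [0, 0]
P̄ = F·P·Fᵀ + Q = [15 6; 6 21]
S = H·P̄·Hᵀ + R = [100]
K = P̄·Hᵀ·S⁻¹ = [-9/50; 3/10]
x' − x̄ = [27/50, -9/10] = K·y
y = (KᵀK)⁻¹·Kᵀ·(x' − x̄) = [-3]
z = y + H·x̄ = [-3] + [0] = [-3]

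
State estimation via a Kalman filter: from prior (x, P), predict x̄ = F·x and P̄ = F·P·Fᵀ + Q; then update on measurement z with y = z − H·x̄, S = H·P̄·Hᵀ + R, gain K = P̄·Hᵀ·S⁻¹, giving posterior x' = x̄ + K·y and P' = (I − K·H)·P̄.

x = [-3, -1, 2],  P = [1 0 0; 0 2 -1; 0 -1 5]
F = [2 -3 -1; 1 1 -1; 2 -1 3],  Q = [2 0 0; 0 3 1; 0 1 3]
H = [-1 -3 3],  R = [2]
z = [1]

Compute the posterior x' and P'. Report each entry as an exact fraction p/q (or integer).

x̄ = F·x = [-5, -6, 1]
P̄ = F·P·Fᵀ + Q = [23 -1 3; -1 13 -18; 3 -18 60]
y = z − H·x̄ = [-25]
S = H·P̄·Hᵀ + R = [982]
K = P̄·Hᵀ·S⁻¹ = [-11/982; -46/491; 231/982]
x' = x̄ + K·y = [-4635/982, -1796/491, -4793/982]
P' = (I − K·H)·P̄ = [22465/982 -997/491 5487/982; -997/491 2151/491 1788/491; 5487/982 1788/491 5559/982]

x' = [-4635/982, -1796/491, -4793/982]
P' = [22465/982 -997/491 5487/982; -997/491 2151/491 1788/491; 5487/982 1788/491 5559/982]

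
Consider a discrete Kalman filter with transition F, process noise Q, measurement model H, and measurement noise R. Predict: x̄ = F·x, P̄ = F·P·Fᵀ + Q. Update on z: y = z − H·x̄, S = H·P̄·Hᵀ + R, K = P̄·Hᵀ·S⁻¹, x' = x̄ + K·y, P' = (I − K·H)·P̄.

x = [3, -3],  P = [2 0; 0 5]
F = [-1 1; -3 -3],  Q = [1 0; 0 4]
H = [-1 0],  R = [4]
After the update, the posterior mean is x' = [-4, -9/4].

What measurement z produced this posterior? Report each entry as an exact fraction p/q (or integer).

x̄ = F·x = [-6, 0]
P̄ = F·P·Fᵀ + Q = [8 -9; -9 67]
S = H·P̄·Hᵀ + R = [12]
K = P̄·Hᵀ·S⁻¹ = [-2/3; 3/4]
x' − x̄ = [2, -9/4] = K·y
y = (KᵀK)⁻¹·Kᵀ·(x' − x̄) = [-3]
z = y + H·x̄ = [-3] + [6] = [3]

z = [3]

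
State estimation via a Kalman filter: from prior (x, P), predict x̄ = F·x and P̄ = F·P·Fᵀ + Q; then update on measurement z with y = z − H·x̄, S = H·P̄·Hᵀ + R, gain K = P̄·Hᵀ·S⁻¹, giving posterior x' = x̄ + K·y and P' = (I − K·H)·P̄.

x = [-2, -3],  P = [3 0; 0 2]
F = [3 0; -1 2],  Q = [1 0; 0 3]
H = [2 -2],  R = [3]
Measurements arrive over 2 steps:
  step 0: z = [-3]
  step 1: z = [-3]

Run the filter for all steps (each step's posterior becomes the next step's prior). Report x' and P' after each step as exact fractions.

step 0: x' = [-1384/243, -1018/243], P' = [1328/243 1217/243; 1217/243 1286/243]
step 1: x' = [-93670/32297, -35818/32297], P' = [323693/32297 297062/32297; 297062/32297 294107/32297]

step 0: x̄ = F·x = [-6, -4]
step 0: P̄ = F·P·Fᵀ + Q = [28 -9; -9 14]
step 0: y = z − H·x̄ = [1]
step 0: S = H·P̄·Hᵀ + R = [243]
step 0: K = P̄·Hᵀ·S⁻¹ = [74/243; -46/243]
step 0: x' = x̄ + K·y = [-1384/243, -1018/243]
step 0: P' = (I − K·H)·P̄ = [1328/243 1217/243; 1217/243 1286/243]
step 1: x̄ = F·x = [-1384/81, -652/243]
step 1: P̄ = F·P·Fᵀ + Q = [1355/27 1106/81; 1106/81 2333/243]
step 1: y = z − H·x̄ = [6271/243]
step 1: S = H·P̄·Hᵀ + R = [32297/243]
step 1: K = P̄·Hᵀ·S⁻¹ = [17754/32297; 1970/32297]
step 1: x' = x̄ + K·y = [-93670/32297, -35818/32297]
step 1: P' = (I − K·H)·P̄ = [323693/32297 297062/32297; 297062/32297 294107/32297]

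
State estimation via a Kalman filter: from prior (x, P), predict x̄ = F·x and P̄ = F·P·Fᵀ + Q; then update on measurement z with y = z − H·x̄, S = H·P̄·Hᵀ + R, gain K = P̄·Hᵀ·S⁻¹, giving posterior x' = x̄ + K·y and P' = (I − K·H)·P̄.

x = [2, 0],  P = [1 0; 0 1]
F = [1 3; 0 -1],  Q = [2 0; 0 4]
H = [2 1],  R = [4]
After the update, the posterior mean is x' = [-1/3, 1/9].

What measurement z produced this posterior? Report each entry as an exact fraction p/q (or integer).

z = [-1]

x̄ = F·x = [2, 0]
P̄ = F·P·Fᵀ + Q = [12 -3; -3 5]
S = H·P̄·Hᵀ + R = [45]
K = P̄·Hᵀ·S⁻¹ = [7/15; -1/45]
x' − x̄ = [-7/3, 1/9] = K·y
y = (KᵀK)⁻¹·Kᵀ·(x' − x̄) = [-5]
z = y + H·x̄ = [-5] + [4] = [-1]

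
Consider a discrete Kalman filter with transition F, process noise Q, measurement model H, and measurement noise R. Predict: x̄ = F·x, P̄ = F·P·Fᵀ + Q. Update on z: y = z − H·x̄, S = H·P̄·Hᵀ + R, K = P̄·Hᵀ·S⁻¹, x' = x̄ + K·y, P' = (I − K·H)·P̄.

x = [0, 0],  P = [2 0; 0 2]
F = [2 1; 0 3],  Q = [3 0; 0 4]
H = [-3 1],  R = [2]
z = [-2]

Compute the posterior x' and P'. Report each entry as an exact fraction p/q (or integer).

x̄ = F·x = [0, 0]
P̄ = F·P·Fᵀ + Q = [13 6; 6 22]
y = z − H·x̄ = [-2]
S = H·P̄·Hᵀ + R = [105]
K = P̄·Hᵀ·S⁻¹ = [-11/35; 4/105]
x' = x̄ + K·y = [22/35, -8/105]
P' = (I − K·H)·P̄ = [92/35 254/35; 254/35 2294/105]

x' = [22/35, -8/105]
P' = [92/35 254/35; 254/35 2294/105]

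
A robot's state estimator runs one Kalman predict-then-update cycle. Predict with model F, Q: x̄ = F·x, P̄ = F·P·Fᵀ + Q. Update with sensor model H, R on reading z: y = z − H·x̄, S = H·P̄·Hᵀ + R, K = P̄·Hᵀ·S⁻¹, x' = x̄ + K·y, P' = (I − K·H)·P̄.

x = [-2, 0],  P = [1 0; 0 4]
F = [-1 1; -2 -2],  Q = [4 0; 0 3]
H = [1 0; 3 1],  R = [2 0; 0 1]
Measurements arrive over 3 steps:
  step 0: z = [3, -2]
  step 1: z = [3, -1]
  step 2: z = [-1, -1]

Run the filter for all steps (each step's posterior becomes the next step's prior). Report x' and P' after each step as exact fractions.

step 0: x' = [52/53, -473/106], P' = [60/53 -173/53; -173/53 3295/318]
step 1: x' = [22135/64769, -99223/64769], P' = [58748/64769 -161105/64769; -161105/64769 997695/129538]
step 2: x' = [-20901813/21488329, 40591046/21488329], P' = [18299228/21488329 -49824793/21488329; -49824793/21488329 308951231/42976658]

step 0: x̄ = F·x = [2, 4]
step 0: P̄ = F·P·Fᵀ + Q = [9 -6; -6 23]
step 0: y = z − H·x̄ = [1, -12]
step 0: S = H·P̄·Hᵀ + R = [11 21; 21 69]
step 0: K = P̄·Hᵀ·S⁻¹ = [30/53 7/53; -173/106 181/318]
step 0: x' = x̄ + K·y = [52/53, -473/106]
step 0: P' = (I − K·H)·P̄ = [60/53 -173/53; -173/53 3295/318]
step 1: x̄ = F·x = [-577/106, 369/53]
step 1: P̄ = F·P·Fᵀ + Q = [7003/318 -2935/159; -2935/159 3635/159]
step 1: y = z − H·x̄ = [895/106, 887/106]
step 1: S = H·P̄·Hᵀ + R = [7639/318 15139/318; 15139/318 35395/318]
step 1: K = P̄·Hᵀ·S⁻¹ = [29374/64769 15139/64769; -161105/129538 31065/129538]
step 1: x' = x̄ + K·y = [22135/64769, -99223/64769]
step 1: P' = (I − K·H)·P̄ = [58748/64769 -161105/64769; -161105/64769 997695/129538]
step 2: x̄ = F·x = [-121358/64769, 154176/64769]
step 2: P̄ = F·P·Fᵀ + Q = [2277763/129538 -880199/64769; -880199/64769 1135849/64769]
step 2: y = z − H·x̄ = [56589/64769, 145129/64769]
step 2: S = H·P̄·Hᵀ + R = [2536839/129538 5072891/129538; 5072891/129538 12338715/129538]
step 2: K = P̄·Hᵀ·S⁻¹ = [9149614/21488329 5072891/21488329; -49824793/42976658 10002473/42976658]
step 2: x' = x̄ + K·y = [-20901813/21488329, 40591046/21488329]
step 2: P' = (I − K·H)·P̄ = [18299228/21488329 -49824793/21488329; -49824793/21488329 308951231/42976658]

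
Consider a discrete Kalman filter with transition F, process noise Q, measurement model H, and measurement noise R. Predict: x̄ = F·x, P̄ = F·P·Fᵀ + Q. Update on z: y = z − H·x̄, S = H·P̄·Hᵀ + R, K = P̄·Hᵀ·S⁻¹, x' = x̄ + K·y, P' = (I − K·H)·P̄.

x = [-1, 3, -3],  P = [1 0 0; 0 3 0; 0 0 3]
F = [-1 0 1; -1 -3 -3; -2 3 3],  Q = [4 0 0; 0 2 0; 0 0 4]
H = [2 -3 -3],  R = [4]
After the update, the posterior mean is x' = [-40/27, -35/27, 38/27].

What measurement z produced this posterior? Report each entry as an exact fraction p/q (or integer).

x̄ = F·x = [-2, 1, 2]
P̄ = F·P·Fᵀ + Q = [8 -8 11; -8 57 -52; 11 -52 62]
S = H·P̄·Hᵀ + R = [135]
K = P̄·Hᵀ·S⁻¹ = [7/135; -31/135; -8/135]
x' − x̄ = [14/27, -62/27, -16/27] = K·y
y = (KᵀK)⁻¹·Kᵀ·(x' − x̄) = [10]
z = y + H·x̄ = [10] + [-13] = [-3]

z = [-3]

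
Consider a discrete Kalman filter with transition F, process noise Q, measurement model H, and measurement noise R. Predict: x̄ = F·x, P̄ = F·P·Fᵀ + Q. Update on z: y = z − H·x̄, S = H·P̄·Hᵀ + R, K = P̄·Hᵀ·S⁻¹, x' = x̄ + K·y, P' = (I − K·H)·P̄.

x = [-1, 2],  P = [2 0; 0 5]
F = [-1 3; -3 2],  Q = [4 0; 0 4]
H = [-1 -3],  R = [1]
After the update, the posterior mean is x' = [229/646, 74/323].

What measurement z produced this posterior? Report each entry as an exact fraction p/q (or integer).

z = [-1]

x̄ = F·x = [7, 7]
P̄ = F·P·Fᵀ + Q = [51 36; 36 42]
S = H·P̄·Hᵀ + R = [646]
K = P̄·Hᵀ·S⁻¹ = [-159/646; -81/323]
x' − x̄ = [-4293/646, -2187/323] = K·y
y = (KᵀK)⁻¹·Kᵀ·(x' − x̄) = [27]
z = y + H·x̄ = [27] + [-28] = [-1]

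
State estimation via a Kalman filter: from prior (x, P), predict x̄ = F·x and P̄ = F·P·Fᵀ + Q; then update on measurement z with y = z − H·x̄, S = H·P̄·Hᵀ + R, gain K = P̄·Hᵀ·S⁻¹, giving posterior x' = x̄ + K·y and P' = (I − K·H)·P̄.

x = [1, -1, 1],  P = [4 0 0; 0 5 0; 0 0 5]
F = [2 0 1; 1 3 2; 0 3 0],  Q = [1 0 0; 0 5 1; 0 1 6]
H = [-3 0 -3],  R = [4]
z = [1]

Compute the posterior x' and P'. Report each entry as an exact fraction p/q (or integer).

x̄ = F·x = [3, 0, -3]
P̄ = F·P·Fᵀ + Q = [22 18 0; 18 74 46; 0 46 51]
y = z − H·x̄ = [1]
S = H·P̄·Hᵀ + R = [661]
K = P̄·Hᵀ·S⁻¹ = [-66/661; -192/661; -153/661]
x' = x̄ + K·y = [1917/661, -192/661, -2136/661]
P' = (I − K·H)·P̄ = [10186/661 -774/661 -10098/661; -774/661 12050/661 1030/661; -10098/661 1030/661 10302/661]

x' = [1917/661, -192/661, -2136/661]
P' = [10186/661 -774/661 -10098/661; -774/661 12050/661 1030/661; -10098/661 1030/661 10302/661]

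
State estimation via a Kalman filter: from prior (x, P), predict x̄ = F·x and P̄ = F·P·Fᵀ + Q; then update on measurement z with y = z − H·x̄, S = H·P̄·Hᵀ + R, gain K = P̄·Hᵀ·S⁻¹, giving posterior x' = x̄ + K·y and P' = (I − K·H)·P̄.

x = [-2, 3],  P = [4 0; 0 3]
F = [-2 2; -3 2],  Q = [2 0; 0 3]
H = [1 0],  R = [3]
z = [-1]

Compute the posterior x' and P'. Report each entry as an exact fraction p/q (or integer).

x' = [0, 0]
P' = [30/11 36/11; 36/11 129/11]

x̄ = F·x = [10, 12]
P̄ = F·P·Fᵀ + Q = [30 36; 36 51]
y = z − H·x̄ = [-11]
S = H·P̄·Hᵀ + R = [33]
K = P̄·Hᵀ·S⁻¹ = [10/11; 12/11]
x' = x̄ + K·y = [0, 0]
P' = (I − K·H)·P̄ = [30/11 36/11; 36/11 129/11]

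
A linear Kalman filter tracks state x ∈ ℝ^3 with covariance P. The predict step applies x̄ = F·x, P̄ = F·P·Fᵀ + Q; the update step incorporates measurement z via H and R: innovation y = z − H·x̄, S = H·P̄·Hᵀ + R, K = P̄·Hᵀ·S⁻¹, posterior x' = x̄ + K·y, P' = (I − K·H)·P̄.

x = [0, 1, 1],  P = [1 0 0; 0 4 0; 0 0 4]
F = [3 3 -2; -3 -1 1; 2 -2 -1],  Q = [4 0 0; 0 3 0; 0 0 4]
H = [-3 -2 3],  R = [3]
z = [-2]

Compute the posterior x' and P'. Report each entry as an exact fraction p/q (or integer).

x̄ = F·x = [1, 0, -3]
P̄ = F·P·Fᵀ + Q = [65 -29 -10; -29 20 -2; -10 -2 28]
y = z − H·x̄ = [10]
S = H·P̄·Hᵀ + R = [776]
K = P̄·Hᵀ·S⁻¹ = [-167/776; 41/776; 59/388]
x' = x̄ + K·y = [-447/388, 205/388, -287/194]
P' = (I − K·H)·P̄ = [22551/776 -15657/776 5973/388; -15657/776 13839/776 -3195/388; 5973/388 -3195/388 1951/194]

x' = [-447/388, 205/388, -287/194]
P' = [22551/776 -15657/776 5973/388; -15657/776 13839/776 -3195/388; 5973/388 -3195/388 1951/194]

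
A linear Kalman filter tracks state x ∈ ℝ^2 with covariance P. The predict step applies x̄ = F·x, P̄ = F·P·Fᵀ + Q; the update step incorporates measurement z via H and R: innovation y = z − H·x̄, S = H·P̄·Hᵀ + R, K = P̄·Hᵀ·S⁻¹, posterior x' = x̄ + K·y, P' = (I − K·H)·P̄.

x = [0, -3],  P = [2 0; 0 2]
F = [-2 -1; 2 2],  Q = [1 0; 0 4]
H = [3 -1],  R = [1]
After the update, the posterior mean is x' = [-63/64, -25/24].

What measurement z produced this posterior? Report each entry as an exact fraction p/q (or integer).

z = [-2]

x̄ = F·x = [3, -6]
P̄ = F·P·Fᵀ + Q = [11 -12; -12 20]
S = H·P̄·Hᵀ + R = [192]
K = P̄·Hᵀ·S⁻¹ = [15/64; -7/24]
x' − x̄ = [-255/64, 119/24] = K·y
y = (KᵀK)⁻¹·Kᵀ·(x' − x̄) = [-17]
z = y + H·x̄ = [-17] + [15] = [-2]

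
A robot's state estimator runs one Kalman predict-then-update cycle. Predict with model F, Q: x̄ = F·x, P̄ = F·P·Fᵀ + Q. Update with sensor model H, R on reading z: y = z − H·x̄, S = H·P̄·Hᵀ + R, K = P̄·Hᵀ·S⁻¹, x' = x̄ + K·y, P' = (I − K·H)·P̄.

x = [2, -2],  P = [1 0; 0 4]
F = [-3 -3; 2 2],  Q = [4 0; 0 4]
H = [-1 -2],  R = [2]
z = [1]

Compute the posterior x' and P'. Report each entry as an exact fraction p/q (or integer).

x' = [11/27, -2/3]
P' = [1202/27 -68/3; -68/3 12]

x̄ = F·x = [0, 0]
P̄ = F·P·Fᵀ + Q = [49 -30; -30 24]
y = z − H·x̄ = [1]
S = H·P̄·Hᵀ + R = [27]
K = P̄·Hᵀ·S⁻¹ = [11/27; -2/3]
x' = x̄ + K·y = [11/27, -2/3]
P' = (I − K·H)·P̄ = [1202/27 -68/3; -68/3 12]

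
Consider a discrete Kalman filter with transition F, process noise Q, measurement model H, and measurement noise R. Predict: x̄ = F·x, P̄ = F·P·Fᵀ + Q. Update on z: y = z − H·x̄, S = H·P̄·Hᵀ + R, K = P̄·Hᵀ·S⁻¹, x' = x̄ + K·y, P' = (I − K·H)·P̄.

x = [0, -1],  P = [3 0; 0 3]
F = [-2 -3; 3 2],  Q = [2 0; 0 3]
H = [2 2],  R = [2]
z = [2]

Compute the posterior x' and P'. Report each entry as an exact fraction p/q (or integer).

x̄ = F·x = [3, -2]
P̄ = F·P·Fᵀ + Q = [41 -36; -36 42]
y = z − H·x̄ = [0]
S = H·P̄·Hᵀ + R = [46]
K = P̄·Hᵀ·S⁻¹ = [5/23; 6/23]
x' = x̄ + K·y = [3, -2]
P' = (I − K·H)·P̄ = [893/23 -888/23; -888/23 894/23]

x' = [3, -2]
P' = [893/23 -888/23; -888/23 894/23]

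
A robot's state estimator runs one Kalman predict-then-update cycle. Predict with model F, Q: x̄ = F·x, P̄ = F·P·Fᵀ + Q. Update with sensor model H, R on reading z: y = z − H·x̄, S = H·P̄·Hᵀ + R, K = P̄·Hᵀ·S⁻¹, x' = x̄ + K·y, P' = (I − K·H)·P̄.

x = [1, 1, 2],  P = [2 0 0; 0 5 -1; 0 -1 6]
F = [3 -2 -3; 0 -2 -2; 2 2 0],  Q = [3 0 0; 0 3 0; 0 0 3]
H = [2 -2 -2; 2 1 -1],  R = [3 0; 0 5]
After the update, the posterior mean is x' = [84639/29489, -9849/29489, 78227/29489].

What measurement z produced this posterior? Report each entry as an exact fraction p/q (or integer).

x̄ = F·x = [-5, -6, 4]
P̄ = F·P·Fᵀ + Q = [83 46 -2; 46 39 -16; -2 -16 31]
S = H·P̄·Hᵀ + R = [135 236; 236 631]
K = P̄·Hᵀ·S⁻¹ = [-1286/29489 10482/29489; -5666/29489 8989/29489; -9418/29489 1139/29489]
x' − x̄ = [232084/29489, 167085/29489, -39729/29489] = K·y
y = (KᵀK)⁻¹·Kᵀ·(x' − x̄) = [7, 23]
z = y + H·x̄ = [7, 23] + [-6, -20] = [1, 3]

z = [1, 3]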